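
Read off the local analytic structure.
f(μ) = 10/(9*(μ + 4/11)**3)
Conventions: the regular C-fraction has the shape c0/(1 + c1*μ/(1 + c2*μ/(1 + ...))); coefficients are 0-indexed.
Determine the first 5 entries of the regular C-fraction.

The regular C-fraction coefficients are [6655/288, 33/4, -11/4, 11/6, -11/24].

Taylor coefficients (expand at 0): a_0 = 6655/288, a_1 = -73205/384, a_2 = 805255/768, a_3 = -44289025/9216, a_4 = 487179275/24576.
c0 = a_0 = 6655/288. Peel one level at a time: if S = 1 + c*μ/S' with S'(0) = 1, then c is the μ-coefficient of S and S' = c*μ/(S - 1).
S_1 = c0/f = 1 + (33/4)*μ + (363/16)*μ^2 + ...; c1 = 33/4.
S_2 = c1*μ/(S_1 - 1) = 1 + (-11/4)*μ + (121/24)*μ^2 + ...; c2 = -11/4.
S_3 = c2*μ/(S_2 - 1) = 1 + (11/6)*μ + (121/144)*μ^2 + ...; c3 = 11/6.
S_4 = c3*μ/(S_3 - 1) = 1 + (-11/24)*μ + ...; c4 = -11/24.


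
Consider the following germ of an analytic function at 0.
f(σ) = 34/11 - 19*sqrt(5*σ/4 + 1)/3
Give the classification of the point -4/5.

The point is an algebraic (square-root) branch point.

The term (-19/3)*sqrt(1 - σ/(-4/5)) has argument 1 - -4/5/(-4/5) = 0 at -4/5: a square-root (algebraic, two-sheeted) branch point; the remaining terms are analytic or single-valued there.


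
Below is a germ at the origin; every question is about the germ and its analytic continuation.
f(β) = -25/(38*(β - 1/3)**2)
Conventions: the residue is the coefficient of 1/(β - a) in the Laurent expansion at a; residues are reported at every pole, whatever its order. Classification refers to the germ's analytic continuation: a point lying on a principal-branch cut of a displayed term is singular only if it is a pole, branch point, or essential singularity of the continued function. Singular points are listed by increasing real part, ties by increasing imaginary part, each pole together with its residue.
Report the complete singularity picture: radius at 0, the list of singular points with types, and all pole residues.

Radius of convergence at 0: 1/3.
At 1/3: a pole of order 2; residue 0.

Denominator factor (β - 1/3)^2: pole of order 2 at 1/3, modulus 1/3.
The radius of convergence is the smallest modulus among the singular points: 1/3.
At the order-2 pole 1/3 set g(β) = (β - (1/3))^2*f(β) = -25/38.
Order-2 pole: residue = g'(a); g'(1/3) = 0, so the residue is 0.


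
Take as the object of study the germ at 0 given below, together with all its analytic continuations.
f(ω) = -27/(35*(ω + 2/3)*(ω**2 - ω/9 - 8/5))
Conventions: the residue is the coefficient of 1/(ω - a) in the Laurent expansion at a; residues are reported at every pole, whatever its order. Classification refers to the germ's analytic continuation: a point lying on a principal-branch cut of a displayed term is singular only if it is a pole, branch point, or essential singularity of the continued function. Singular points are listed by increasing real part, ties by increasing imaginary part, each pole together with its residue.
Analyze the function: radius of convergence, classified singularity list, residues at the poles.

Denominator factor (ω**2 - ω/9 - 8/5): discriminant 2597/405, real irrational roots 1/18 + (7/90)*sqrt(265) and 1/18 - (7/90)*sqrt(265); poles of order 1, moduli 1/18 + (7/90)*sqrt(265) and -1/18 + (7/90)*sqrt(265).
Denominator factor (ω + 2/3): pole of order 1 at -2/3, modulus 2/3.
The radius of convergence is the smallest modulus among the singular points: 2/3.
The factor ω**2 - ω/9 - 8/5 splits as (ω - a)(ω - a') with a = 1/18 - (7/90)*sqrt(265), a' = 1/18 + (7/90)*sqrt(265). At the order-1 pole a set g(ω) = (ω - a)*f(ω) = [-27/(35*(ω + 2/3))] / (ω - a').
Simple pole: residue = g(a) at a = 1/18 - (7/90)*sqrt(265), which is -729/2044 - (9477/758324)*sqrt(265).
At the order-1 pole -2/3 set g(ω) = (ω - (-2/3))*f(ω) = -27/(35*(ω**2 - ω/9 - 8/5)).
Simple pole: residue = g(a) at a = -2/3, which is 729/1022.
The factor ω**2 - ω/9 - 8/5 splits as (ω - a)(ω - a') with a = 1/18 + (7/90)*sqrt(265), a' = 1/18 - (7/90)*sqrt(265). At the order-1 pole a set g(ω) = (ω - a)*f(ω) = [-27/(35*(ω + 2/3))] / (ω - a').
Simple pole: residue = g(a) at a = 1/18 + (7/90)*sqrt(265), which is -729/2044 + (9477/758324)*sqrt(265).
List the singular points by increasing real part (a conjugate pair: the negative imaginary part first).

Radius of convergence at 0: 2/3.
At 1/18 - (7/90)*sqrt(265): a pole of order 1; residue -729/2044 - (9477/758324)*sqrt(265).
At -2/3: a pole of order 1; residue 729/1022.
At 1/18 + (7/90)*sqrt(265): a pole of order 1; residue -729/2044 + (9477/758324)*sqrt(265).


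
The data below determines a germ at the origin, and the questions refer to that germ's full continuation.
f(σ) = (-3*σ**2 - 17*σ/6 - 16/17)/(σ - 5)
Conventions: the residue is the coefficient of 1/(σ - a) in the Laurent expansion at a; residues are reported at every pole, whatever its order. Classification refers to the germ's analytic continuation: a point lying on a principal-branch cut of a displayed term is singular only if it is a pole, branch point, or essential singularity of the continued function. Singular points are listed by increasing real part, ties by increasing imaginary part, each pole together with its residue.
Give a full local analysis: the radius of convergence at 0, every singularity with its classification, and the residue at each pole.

Denominator factor (σ - 5): pole of order 1 at 5, modulus 5.
The radius of convergence is the smallest modulus among the singular points: 5.
At the order-1 pole 5 set g(σ) = (σ - (5))*f(σ) = -3*σ**2 - 17*σ/6 - 16/17.
Simple pole: residue = g(a) at a = 5, which is -9191/102.

Radius of convergence at 0: 5.
At 5: a pole of order 1; residue -9191/102.


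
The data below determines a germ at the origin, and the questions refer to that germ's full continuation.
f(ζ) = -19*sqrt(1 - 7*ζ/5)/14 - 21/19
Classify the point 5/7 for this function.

The term (-19/14)*sqrt(1 - ζ/(5/7)) has argument 1 - 5/7/(5/7) = 0 at 5/7: a square-root (algebraic, two-sheeted) branch point; the remaining terms are analytic or single-valued there.

The point is an algebraic (square-root) branch point.


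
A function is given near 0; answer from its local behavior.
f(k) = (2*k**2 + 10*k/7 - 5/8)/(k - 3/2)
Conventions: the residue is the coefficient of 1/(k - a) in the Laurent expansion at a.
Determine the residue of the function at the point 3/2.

The residue is 337/56.

At the order-1 pole 3/2 set g(k) = (k - (3/2))*f(k) = 2*k**2 + 10*k/7 - 5/8.
Simple pole: residue = g(a) at a = 3/2, which is 337/56.


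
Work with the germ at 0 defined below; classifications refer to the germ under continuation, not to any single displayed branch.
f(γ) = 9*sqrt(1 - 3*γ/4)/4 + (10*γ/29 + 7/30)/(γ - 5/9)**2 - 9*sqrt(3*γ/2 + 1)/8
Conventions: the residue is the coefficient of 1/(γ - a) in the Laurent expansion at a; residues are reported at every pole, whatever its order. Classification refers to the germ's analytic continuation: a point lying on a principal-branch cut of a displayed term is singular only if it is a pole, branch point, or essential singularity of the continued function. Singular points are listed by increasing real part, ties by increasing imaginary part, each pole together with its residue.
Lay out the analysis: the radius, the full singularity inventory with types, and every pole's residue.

Radius of convergence at 0: 5/9.
At -2/3: an algebraic (square-root) branch point.
At 5/9: a pole of order 2; residue 10/29.
At 4/3: an algebraic (square-root) branch point.

Denominator factor (γ - 5/9)^2: pole of order 2 at 5/9, modulus 5/9.
Branch term (9/4)*sqrt(1 - γ/(4/3)): its argument vanishes at γ = 4/3, a square-root branch point, modulus 4/3.
Branch term (-9/8)*sqrt(1 - γ/(-2/3)): its argument vanishes at γ = -2/3, a square-root branch point, modulus 2/3.
The radius of convergence is the smallest modulus among the singular points: 5/9.
The branch terms are analytic at 5/9 and contribute nothing to the residue; only the rational part matters.
At the order-2 pole 5/9 set g(γ) = (γ - (5/9))^2*(rational part) = 10*γ/29 + 7/30.
Order-2 pole: residue = g'(a); g'(5/9) = 10/29, so the residue is 10/29.
List the singular points by increasing real part (a conjugate pair: the negative imaginary part first).


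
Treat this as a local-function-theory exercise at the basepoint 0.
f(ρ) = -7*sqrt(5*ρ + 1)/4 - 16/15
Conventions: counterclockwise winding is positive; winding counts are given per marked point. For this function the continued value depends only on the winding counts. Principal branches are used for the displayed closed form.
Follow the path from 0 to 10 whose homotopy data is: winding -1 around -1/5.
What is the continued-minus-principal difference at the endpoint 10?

The rational part is single-valued and drops out of the difference; each branch term changes only by its own monodromy.
(-7/4)*sqrt(1 - ρ/(-1/5)): winding -1 is odd, the square root flips sign, contributing -2*(-7/4)*sqrt(1 - (10)/(-1/5)) = -2*(-7/4)*sqrt(51) = (7/2)*sqrt(51).
Summing the contributions at ρ = 10 gives (7/2)*sqrt(51).

Continued minus principal equals (7/2)*sqrt(51).


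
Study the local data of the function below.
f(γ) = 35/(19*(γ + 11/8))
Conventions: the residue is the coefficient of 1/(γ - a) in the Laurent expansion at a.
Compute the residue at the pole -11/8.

At the order-1 pole -11/8 set g(γ) = (γ - (-11/8))*f(γ) = 35/19.
Simple pole: residue = g(a) at a = -11/8, which is 35/19.

The residue is 35/19.


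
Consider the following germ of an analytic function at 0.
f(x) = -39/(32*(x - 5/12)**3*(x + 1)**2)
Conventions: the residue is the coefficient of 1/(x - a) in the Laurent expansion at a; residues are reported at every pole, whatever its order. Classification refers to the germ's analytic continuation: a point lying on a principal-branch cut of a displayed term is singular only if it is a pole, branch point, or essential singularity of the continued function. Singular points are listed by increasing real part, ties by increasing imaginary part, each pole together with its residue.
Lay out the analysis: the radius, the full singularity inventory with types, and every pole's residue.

Denominator factor (x + 1)^2: pole of order 2 at -1, modulus 1.
Denominator factor (x - 5/12)^3: pole of order 3 at 5/12, modulus 5/12.
The radius of convergence is the smallest modulus among the singular points: 5/12.
At the order-2 pole -1 set g(x) = (x - (-1))^2*f(x) = -39/(32*(x - 5/12)**3).
Order-2 pole: residue = g'(a); g'(-1) = 75816/83521, so the residue is 75816/83521.
At the order-3 pole 5/12 set g(x) = (x - (5/12))^3*f(x) = -39/(32*(x + 1)**2).
Order-3 pole: residue = g''(a)/2; g''(5/12) = -151632/83521, so the residue is -75816/83521.
List the singular points by increasing real part (a conjugate pair: the negative imaginary part first).

Radius of convergence at 0: 5/12.
At -1: a pole of order 2; residue 75816/83521.
At 5/12: a pole of order 3; residue -75816/83521.


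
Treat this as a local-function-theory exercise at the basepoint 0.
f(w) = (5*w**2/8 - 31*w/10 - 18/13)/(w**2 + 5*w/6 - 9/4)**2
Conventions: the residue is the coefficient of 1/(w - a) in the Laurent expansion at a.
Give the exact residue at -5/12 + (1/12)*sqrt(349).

The factor w**2 + 5*w/6 - 9/4 splits as (w - a)(w - a') with a = -5/12 + (1/12)*sqrt(349), a' = -5/12 - (1/12)*sqrt(349). At the order-2 pole a set g(w) = (w - a)^2*f(w) = [5*w**2/8 - 31*w/10 - 18/13] / (w - a')^2.
Order-2 pole: residue = g'(a); g'(-5/12 + (1/12)*sqrt(349)) = (16839/3166826)*sqrt(349), so the residue is (16839/3166826)*sqrt(349).

The residue is (16839/3166826)*sqrt(349).


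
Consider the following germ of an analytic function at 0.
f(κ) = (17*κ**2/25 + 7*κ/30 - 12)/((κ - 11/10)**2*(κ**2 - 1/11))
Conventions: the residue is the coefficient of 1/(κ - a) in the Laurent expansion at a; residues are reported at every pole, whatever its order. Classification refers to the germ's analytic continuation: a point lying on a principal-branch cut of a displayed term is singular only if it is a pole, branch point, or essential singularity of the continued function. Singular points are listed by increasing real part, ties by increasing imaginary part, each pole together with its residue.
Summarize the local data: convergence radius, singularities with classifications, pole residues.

Denominator factor (κ**2 - 1/11): discriminant 4/11, real irrational roots (1/11)*sqrt(11) and -(1/11)*sqrt(11); poles of order 1, moduli (1/11)*sqrt(11) and (1/11)*sqrt(11).
Denominator factor (κ - 11/10)^2: pole of order 2 at 11/10, modulus 11/10.
The radius of convergence is the smallest modulus among the singular points: (1/11)*sqrt(11).
The factor κ**2 - 1/11 splits as (κ - a)(κ - a') with a = -(1/11)*sqrt(11), a' = (1/11)*sqrt(11). At the order-1 pole a set g(κ) = (κ - a)*f(κ) = [(17*κ**2/25 + 7*κ/30 - 12)/(κ - 11/10)**2] / (κ - a').
Simple pole: residue = g(a) at a = -(1/11)*sqrt(11), which is -15706075/1515361 + (28103138/4546083)*sqrt(11).
The factor κ**2 - 1/11 splits as (κ - a)(κ - a') with a = (1/11)*sqrt(11), a' = -(1/11)*sqrt(11). At the order-1 pole a set g(κ) = (κ - a)*f(κ) = [(17*κ**2/25 + 7*κ/30 - 12)/(κ - 11/10)**2] / (κ - a').
Simple pole: residue = g(a) at a = (1/11)*sqrt(11), which is -15706075/1515361 - (28103138/4546083)*sqrt(11).
At the order-2 pole 11/10 set g(κ) = (κ - (11/10))^2*f(κ) = (17*κ**2/25 + 7*κ/30 - 12)/(κ**2 - 1/11).
Order-2 pole: residue = g'(a); g'(11/10) = 31412150/1515361, so the residue is 31412150/1515361.
List the singular points by increasing real part (a conjugate pair: the negative imaginary part first).

Radius of convergence at 0: (1/11)*sqrt(11).
At -(1/11)*sqrt(11): a pole of order 1; residue -15706075/1515361 + (28103138/4546083)*sqrt(11).
At (1/11)*sqrt(11): a pole of order 1; residue -15706075/1515361 - (28103138/4546083)*sqrt(11).
At 11/10: a pole of order 2; residue 31412150/1515361.


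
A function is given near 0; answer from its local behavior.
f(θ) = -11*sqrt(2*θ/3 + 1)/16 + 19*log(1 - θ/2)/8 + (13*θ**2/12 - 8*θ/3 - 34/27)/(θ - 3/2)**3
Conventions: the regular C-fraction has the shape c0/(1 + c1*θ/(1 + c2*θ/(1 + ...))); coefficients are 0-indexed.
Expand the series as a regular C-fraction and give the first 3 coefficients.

The regular C-fraction coefficients are [-3667/11664, 1396/3667, -1047626563/61429584].

Taylor coefficients (expand at 0): a_0 = -3667/11664, a_1 = 349/2916, a_2 = 279313/139968.
c0 = a_0 = -3667/11664. Peel one level at a time: if S = 1 + c*θ/S' with S'(0) = 1, then c is the θ-coefficient of S and S' = c*θ/(S - 1).
S_1 = c0/f = 1 + (1396/3667)*θ + (1047626563/161362668)*θ^2 + ...; c1 = 1396/3667.
S_2 = c1*θ/(S_1 - 1) = 1 + (-1047626563/61429584)*θ + ...; c2 = -1047626563/61429584.


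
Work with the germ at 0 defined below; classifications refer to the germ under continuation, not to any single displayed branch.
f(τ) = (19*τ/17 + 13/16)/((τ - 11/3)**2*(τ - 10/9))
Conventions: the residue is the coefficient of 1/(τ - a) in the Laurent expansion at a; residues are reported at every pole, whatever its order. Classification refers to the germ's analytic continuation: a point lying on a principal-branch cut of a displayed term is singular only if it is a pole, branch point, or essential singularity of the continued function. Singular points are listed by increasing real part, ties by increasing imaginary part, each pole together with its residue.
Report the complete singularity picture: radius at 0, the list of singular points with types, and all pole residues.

Denominator factor (τ - 11/3)^2: pole of order 2 at 11/3, modulus 11/3.
Denominator factor (τ - 10/9): pole of order 1 at 10/9, modulus 10/9.
The radius of convergence is the smallest modulus among the singular points: 10/9.
At the order-1 pole 10/9 set g(τ) = (τ - (10/9))*f(τ) = (19*τ/17 + 13/16)/(τ - 11/3)**2.
Simple pole: residue = g(a) at a = 10/9, which is 45261/143888.
At the order-2 pole 11/3 set g(τ) = (τ - (11/3))^2*f(τ) = (19*τ/17 + 13/16)/(τ - 10/9).
Order-2 pole: residue = g'(a); g'(11/3) = -45261/143888, so the residue is -45261/143888.
List the singular points by increasing real part (a conjugate pair: the negative imaginary part first).

Radius of convergence at 0: 10/9.
At 10/9: a pole of order 1; residue 45261/143888.
At 11/3: a pole of order 2; residue -45261/143888.


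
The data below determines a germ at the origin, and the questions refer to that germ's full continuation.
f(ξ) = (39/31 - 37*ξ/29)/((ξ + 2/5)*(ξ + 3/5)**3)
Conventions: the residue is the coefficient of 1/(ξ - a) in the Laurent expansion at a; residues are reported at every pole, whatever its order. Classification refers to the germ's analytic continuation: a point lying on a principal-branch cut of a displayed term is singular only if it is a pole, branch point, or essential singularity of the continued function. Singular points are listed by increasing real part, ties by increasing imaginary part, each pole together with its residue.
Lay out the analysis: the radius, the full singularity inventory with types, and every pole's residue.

Radius of convergence at 0: 2/5.
At -3/5: a pole of order 3; residue -198725/899.
At -2/5: a pole of order 1; residue 198725/899.

Denominator factor (ξ + 2/5): pole of order 1 at -2/5, modulus 2/5.
Denominator factor (ξ + 3/5)^3: pole of order 3 at -3/5, modulus 3/5.
The radius of convergence is the smallest modulus among the singular points: 2/5.
At the order-3 pole -3/5 set g(ξ) = (ξ - (-3/5))^3*f(ξ) = (39/31 - 37*ξ/29)/(ξ + 2/5).
Order-3 pole: residue = g''(a)/2; g''(-3/5) = -397450/899, so the residue is -198725/899.
At the order-1 pole -2/5 set g(ξ) = (ξ - (-2/5))*f(ξ) = (39/31 - 37*ξ/29)/(ξ + 3/5)**3.
Simple pole: residue = g(a) at a = -2/5, which is 198725/899.
List the singular points by increasing real part (a conjugate pair: the negative imaginary part first).


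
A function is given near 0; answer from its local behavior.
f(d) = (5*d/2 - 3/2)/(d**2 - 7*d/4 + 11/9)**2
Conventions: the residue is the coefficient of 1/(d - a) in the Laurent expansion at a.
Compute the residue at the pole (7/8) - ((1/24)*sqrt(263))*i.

The factor d**2 - 7*d/4 + 11/9 splits as (d - a)(d - a') with a = (7/8) - ((1/24)*sqrt(263))*i, a' = (7/8) + ((1/24)*sqrt(263))*i. At the order-2 pole a set g(d) = (d - a)^2*f(d) = [5*d/2 - 3/2] / (d - a')^2.
Order-2 pole: residue = g'(a); g'((7/8) - ((1/24)*sqrt(263))*i) = ((2376/69169)*sqrt(263))*i, so the residue is ((2376/69169)*sqrt(263))*i.

The residue is ((2376/69169)*sqrt(263))*i.


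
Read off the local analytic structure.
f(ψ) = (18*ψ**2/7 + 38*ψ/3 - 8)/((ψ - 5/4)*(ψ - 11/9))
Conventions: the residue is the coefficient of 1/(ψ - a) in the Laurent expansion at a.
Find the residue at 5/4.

At the order-1 pole 5/4 set g(ψ) = (ψ - (5/4))*f(ψ) = (18*ψ**2/7 + 38*ψ/3 - 8)/(ψ - 11/9).
Simple pole: residue = g(a) at a = 5/4, which is 5973/14.

The residue is 5973/14.


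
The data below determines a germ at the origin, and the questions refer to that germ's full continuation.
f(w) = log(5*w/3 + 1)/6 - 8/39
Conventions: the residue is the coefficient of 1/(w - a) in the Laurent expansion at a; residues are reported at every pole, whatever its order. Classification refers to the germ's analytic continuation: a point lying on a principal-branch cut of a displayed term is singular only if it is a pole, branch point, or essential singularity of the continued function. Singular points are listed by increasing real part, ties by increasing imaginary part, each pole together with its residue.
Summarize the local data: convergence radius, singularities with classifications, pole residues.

Branch term (1/6)*log(1 - w/(-3/5)): its argument vanishes at w = -3/5, a logarithmic branch point, modulus 3/5.
The radius of convergence is the smallest modulus among the singular points: 3/5.

Radius of convergence at 0: 3/5.
At -3/5: a logarithmic branch point.


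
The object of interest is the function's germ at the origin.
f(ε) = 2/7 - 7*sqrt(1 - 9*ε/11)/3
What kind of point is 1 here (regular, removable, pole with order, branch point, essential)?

The point is a regular point.

There is no denominator, hence no pole anywhere.
Branch term sqrt(1 - ε/(11/9)): argument at 1 is 2/11, nonzero, so 1 is not its branch point (a point on a principal cut is still regular for the continued germ).
So the germ continues analytically to 1.


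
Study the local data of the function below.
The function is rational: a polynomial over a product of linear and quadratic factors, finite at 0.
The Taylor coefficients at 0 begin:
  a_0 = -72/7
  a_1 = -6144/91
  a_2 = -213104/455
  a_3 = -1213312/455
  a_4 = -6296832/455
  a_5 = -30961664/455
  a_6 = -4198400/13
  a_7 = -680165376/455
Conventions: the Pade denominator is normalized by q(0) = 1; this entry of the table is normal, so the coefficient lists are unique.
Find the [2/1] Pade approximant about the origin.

The Pade approximant has numerator coefficients [-72/7, -10853184/1212029, -508773136/6060145]; denominator coefficients [1, -75832/13319].

Taylor coefficients needed (read off): a_0 = -72/7, a_1 = -6144/91, a_2 = -213104/455, a_3 = -1213312/455.
Write the denominator as Q(σ) = 1 + q1*σ. Requiring Q*f - P = O(σ^4) with deg P <= 2 kills the coefficients of σ^3..σ^3 in Q*f:
  σ^3: a_3 + q1*a_2 = 0, i.e. -1213312/455 + (-213104/455)*q1 = 0.
Solving this linear system: q1 = -75832/13319.
The numerator is Q*f truncated at degree 2: P0 = a_0 = -72/7; P1 = a_1 + q1*a_0 = -10853184/1212029; P2 = a_2 + q1*a_1 = -508773136/6060145.


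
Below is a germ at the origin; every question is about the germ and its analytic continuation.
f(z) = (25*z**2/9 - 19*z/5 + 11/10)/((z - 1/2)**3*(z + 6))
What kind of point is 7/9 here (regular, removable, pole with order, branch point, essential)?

The point is a regular point.

Denominator factors: z + 6 = 61/9 at z = 7/9; z - 1/2 = 5/18 at z = 7/9 — none vanishes.
So the germ continues analytically to 7/9.


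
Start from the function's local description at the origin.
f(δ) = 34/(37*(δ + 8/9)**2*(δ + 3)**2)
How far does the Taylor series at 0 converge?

The radius of convergence is 8/9.

Denominator factor (δ + 8/9)^2: pole of order 2 at -8/9, modulus 8/9.
Denominator factor (δ + 3)^2: pole of order 2 at -3, modulus 3.
The radius of convergence is the smallest modulus among the singular points: 8/9.


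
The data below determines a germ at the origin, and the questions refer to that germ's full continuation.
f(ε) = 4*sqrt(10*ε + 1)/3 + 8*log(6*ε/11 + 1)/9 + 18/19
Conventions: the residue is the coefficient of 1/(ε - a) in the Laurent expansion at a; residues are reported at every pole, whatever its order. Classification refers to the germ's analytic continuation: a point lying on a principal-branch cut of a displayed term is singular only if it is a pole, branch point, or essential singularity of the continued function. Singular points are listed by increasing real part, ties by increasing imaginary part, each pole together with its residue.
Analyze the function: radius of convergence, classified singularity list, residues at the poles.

Branch term (4/3)*sqrt(1 - ε/(-1/10)): its argument vanishes at ε = -1/10, a square-root branch point, modulus 1/10.
Branch term (8/9)*log(1 - ε/(-11/6)): its argument vanishes at ε = -11/6, a logarithmic branch point, modulus 11/6.
The radius of convergence is the smallest modulus among the singular points: 1/10.
List the singular points by increasing real part (a conjugate pair: the negative imaginary part first).

Radius of convergence at 0: 1/10.
At -11/6: a logarithmic branch point.
At -1/10: an algebraic (square-root) branch point.


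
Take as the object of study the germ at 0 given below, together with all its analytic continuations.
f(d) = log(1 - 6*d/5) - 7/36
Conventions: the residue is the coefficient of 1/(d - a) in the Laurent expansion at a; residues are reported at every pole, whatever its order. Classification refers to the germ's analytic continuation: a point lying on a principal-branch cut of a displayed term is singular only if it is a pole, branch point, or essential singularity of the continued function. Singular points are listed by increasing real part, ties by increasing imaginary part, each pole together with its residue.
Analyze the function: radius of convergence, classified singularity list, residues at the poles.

Radius of convergence at 0: 5/6.
At 5/6: a logarithmic branch point.

Branch term (1)*log(1 - d/(5/6)): its argument vanishes at d = 5/6, a logarithmic branch point, modulus 5/6.
The radius of convergence is the smallest modulus among the singular points: 5/6.


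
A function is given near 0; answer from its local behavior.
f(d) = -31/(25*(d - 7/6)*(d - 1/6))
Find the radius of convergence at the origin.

Denominator factor (d - 1/6): pole of order 1 at 1/6, modulus 1/6.
Denominator factor (d - 7/6): pole of order 1 at 7/6, modulus 7/6.
The radius of convergence is the smallest modulus among the singular points: 1/6.

The radius of convergence is 1/6.


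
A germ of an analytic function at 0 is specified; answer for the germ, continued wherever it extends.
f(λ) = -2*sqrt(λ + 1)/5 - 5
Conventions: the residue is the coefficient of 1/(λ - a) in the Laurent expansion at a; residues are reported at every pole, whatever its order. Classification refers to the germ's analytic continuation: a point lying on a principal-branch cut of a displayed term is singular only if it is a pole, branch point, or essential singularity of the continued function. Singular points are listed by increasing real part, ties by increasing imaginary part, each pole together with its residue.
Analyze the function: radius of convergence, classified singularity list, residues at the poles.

Branch term (-2/5)*sqrt(1 - λ/(-1)): its argument vanishes at λ = -1, a square-root branch point, modulus 1.
The radius of convergence is the smallest modulus among the singular points: 1.

Radius of convergence at 0: 1.
At -1: an algebraic (square-root) branch point.


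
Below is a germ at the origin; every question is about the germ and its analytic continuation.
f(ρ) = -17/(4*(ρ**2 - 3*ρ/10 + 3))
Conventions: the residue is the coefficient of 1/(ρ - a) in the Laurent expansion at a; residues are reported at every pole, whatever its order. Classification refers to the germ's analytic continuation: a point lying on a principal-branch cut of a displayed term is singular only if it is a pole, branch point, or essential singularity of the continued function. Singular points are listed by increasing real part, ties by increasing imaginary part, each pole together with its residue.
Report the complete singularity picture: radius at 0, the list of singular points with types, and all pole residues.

Radius of convergence at 0: sqrt(3).
At (3/20) - ((1/20)*sqrt(1191))*i: a pole of order 1; residue -((85/2382)*sqrt(1191))*i.
At (3/20) + ((1/20)*sqrt(1191))*i: a pole of order 1; residue ((85/2382)*sqrt(1191))*i.

Denominator factor (ρ**2 - 3*ρ/10 + 3): discriminant -1191/100, complex-conjugate roots (3/20) + ((1/20)*sqrt(1191))*i and (3/20) - ((1/20)*sqrt(1191))*i; poles of order 1, moduli sqrt(3) and sqrt(3).
The radius of convergence is the smallest modulus among the singular points: sqrt(3).
The factor ρ**2 - 3*ρ/10 + 3 splits as (ρ - a)(ρ - a') with a = (3/20) - ((1/20)*sqrt(1191))*i, a' = (3/20) + ((1/20)*sqrt(1191))*i. At the order-1 pole a set g(ρ) = (ρ - a)*f(ρ) = [-17/4] / (ρ - a').
Simple pole: residue = g(a) at a = (3/20) - ((1/20)*sqrt(1191))*i, which is -((85/2382)*sqrt(1191))*i.
The factor ρ**2 - 3*ρ/10 + 3 splits as (ρ - a)(ρ - a') with a = (3/20) + ((1/20)*sqrt(1191))*i, a' = (3/20) - ((1/20)*sqrt(1191))*i. At the order-1 pole a set g(ρ) = (ρ - a)*f(ρ) = [-17/4] / (ρ - a').
Simple pole: residue = g(a) at a = (3/20) + ((1/20)*sqrt(1191))*i, which is ((85/2382)*sqrt(1191))*i.
List the singular points by increasing real part (a conjugate pair: the negative imaginary part first).


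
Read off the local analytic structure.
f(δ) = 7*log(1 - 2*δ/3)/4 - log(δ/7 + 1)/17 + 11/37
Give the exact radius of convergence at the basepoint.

Branch term (-1/17)*log(1 - δ/(-7)): its argument vanishes at δ = -7, a logarithmic branch point, modulus 7.
Branch term (7/4)*log(1 - δ/(3/2)): its argument vanishes at δ = 3/2, a logarithmic branch point, modulus 3/2.
The radius of convergence is the smallest modulus among the singular points: 3/2.

The radius of convergence is 3/2.


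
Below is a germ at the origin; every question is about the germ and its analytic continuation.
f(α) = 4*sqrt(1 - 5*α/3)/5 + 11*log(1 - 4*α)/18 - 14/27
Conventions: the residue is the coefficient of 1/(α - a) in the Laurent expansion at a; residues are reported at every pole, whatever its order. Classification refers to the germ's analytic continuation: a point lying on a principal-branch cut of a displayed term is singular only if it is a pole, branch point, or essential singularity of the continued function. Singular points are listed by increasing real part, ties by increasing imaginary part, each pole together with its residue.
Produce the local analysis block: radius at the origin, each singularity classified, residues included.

Branch term (4/5)*sqrt(1 - α/(3/5)): its argument vanishes at α = 3/5, a square-root branch point, modulus 3/5.
Branch term (11/18)*log(1 - α/(1/4)): its argument vanishes at α = 1/4, a logarithmic branch point, modulus 1/4.
The radius of convergence is the smallest modulus among the singular points: 1/4.
List the singular points by increasing real part (a conjugate pair: the negative imaginary part first).

Radius of convergence at 0: 1/4.
At 1/4: a logarithmic branch point.
At 3/5: an algebraic (square-root) branch point.


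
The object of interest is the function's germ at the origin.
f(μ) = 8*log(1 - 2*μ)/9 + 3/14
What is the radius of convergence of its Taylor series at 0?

The radius of convergence is 1/2.

Branch term (8/9)*log(1 - μ/(1/2)): its argument vanishes at μ = 1/2, a logarithmic branch point, modulus 1/2.
The radius of convergence is the smallest modulus among the singular points: 1/2.


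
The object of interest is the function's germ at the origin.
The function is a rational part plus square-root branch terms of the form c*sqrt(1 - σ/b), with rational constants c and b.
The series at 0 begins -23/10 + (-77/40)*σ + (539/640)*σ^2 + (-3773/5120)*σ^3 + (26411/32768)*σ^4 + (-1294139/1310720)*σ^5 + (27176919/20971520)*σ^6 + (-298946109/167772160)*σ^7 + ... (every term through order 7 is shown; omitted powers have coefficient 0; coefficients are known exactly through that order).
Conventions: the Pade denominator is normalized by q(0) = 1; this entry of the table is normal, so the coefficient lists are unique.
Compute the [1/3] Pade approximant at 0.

Taylor coefficients needed (read off): a_0 = -23/10, a_1 = -77/40, a_2 = 539/640, a_3 = -3773/5120, a_4 = 26411/32768.
Write the denominator as Q(σ) = 1 + q1*σ + q2*σ^2 + q3*σ^3. Requiring Q*f - P = O(σ^5) with deg P <= 1 kills the coefficients of σ^2..σ^4 in Q*f:
  σ^2: a_2 + q1*a_1 + q2*a_0 = 0, i.e. 539/640 + (-77/40)*q1 + (-23/10)*q2 = 0.
  σ^3: a_3 + q1*a_2 + q2*a_1 + q3*a_0 = 0, i.e. -3773/5120 + (539/640)*q1 + (-77/40)*q2 + (-23/10)*q3 = 0.
  σ^4: a_4 + q1*a_3 + q2*a_2 + q3*a_1 = 0, i.e. 26411/32768 + (-3773/5120)*q1 + (539/640)*q2 + (-77/40)*q3 = 0.
Solving this linear system: q1 = 53319/80288, q2 = -60907/321152, q3 = 418803/5138432.
The numerator is Q*f truncated at degree 1: P0 = a_0 = -23/10; P1 = a_1 + q1*a_0 = -2771881/802880.

The Pade approximant has numerator coefficients [-23/10, -2771881/802880]; denominator coefficients [1, 53319/80288, -60907/321152, 418803/5138432].


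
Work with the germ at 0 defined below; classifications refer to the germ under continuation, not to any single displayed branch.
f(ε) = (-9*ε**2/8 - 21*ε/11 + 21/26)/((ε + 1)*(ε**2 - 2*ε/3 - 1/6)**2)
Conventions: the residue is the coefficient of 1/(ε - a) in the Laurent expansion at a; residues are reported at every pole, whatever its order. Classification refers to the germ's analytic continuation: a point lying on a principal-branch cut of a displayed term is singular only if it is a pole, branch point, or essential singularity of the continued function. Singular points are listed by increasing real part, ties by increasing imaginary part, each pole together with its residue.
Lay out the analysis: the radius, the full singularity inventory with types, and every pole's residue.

Denominator factor (ε**2 - 2*ε/3 - 1/6)^2: discriminant 10/9, real irrational roots 1/3 + (1/6)*sqrt(10) and 1/3 - (1/6)*sqrt(10); poles of order 2, moduli 1/3 + (1/6)*sqrt(10) and -1/3 + (1/6)*sqrt(10).
Denominator factor (ε + 1): pole of order 1 at -1, modulus 1.
The radius of convergence is the smallest modulus among the singular points: -1/3 + (1/6)*sqrt(10).
At the order-1 pole -1 set g(ε) = (ε - (-1))*f(ε) = (-9*ε**2/8 - 21*ε/11 + 21/26)/(ε**2 - 2*ε/3 - 1/6)**2.
Simple pole: residue = g(a) at a = -1, which is 607/858.
The factor ε**2 - 2*ε/3 - 1/6 splits as (ε - a)(ε - a') with a = 1/3 - (1/6)*sqrt(10), a' = 1/3 + (1/6)*sqrt(10). At the order-2 pole a set g(ε) = (ε - a)^2*f(ε) = [(-9*ε**2/8 - 21*ε/11 + 21/26)/(ε + 1)] / (ε - a')^2.
Order-2 pole: residue = g'(a); g'(1/3 - (1/6)*sqrt(10)) = -607/1716 - (12427/85800)*sqrt(10), so the residue is -607/1716 - (12427/85800)*sqrt(10).
The factor ε**2 - 2*ε/3 - 1/6 splits as (ε - a)(ε - a') with a = 1/3 + (1/6)*sqrt(10), a' = 1/3 - (1/6)*sqrt(10). At the order-2 pole a set g(ε) = (ε - a)^2*f(ε) = [(-9*ε**2/8 - 21*ε/11 + 21/26)/(ε + 1)] / (ε - a')^2.
Order-2 pole: residue = g'(a); g'(1/3 + (1/6)*sqrt(10)) = -607/1716 + (12427/85800)*sqrt(10), so the residue is -607/1716 + (12427/85800)*sqrt(10).
List the singular points by increasing real part (a conjugate pair: the negative imaginary part first).

Radius of convergence at 0: -1/3 + (1/6)*sqrt(10).
At -1: a pole of order 1; residue 607/858.
At 1/3 - (1/6)*sqrt(10): a pole of order 2; residue -607/1716 - (12427/85800)*sqrt(10).
At 1/3 + (1/6)*sqrt(10): a pole of order 2; residue -607/1716 + (12427/85800)*sqrt(10).


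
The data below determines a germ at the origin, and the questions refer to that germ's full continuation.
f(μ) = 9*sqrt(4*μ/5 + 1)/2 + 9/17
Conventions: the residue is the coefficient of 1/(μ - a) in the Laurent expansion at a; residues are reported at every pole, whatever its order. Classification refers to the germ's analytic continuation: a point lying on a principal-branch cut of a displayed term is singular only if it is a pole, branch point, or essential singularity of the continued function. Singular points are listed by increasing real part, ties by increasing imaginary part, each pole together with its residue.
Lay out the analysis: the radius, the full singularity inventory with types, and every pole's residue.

Branch term (9/2)*sqrt(1 - μ/(-5/4)): its argument vanishes at μ = -5/4, a square-root branch point, modulus 5/4.
The radius of convergence is the smallest modulus among the singular points: 5/4.

Radius of convergence at 0: 5/4.
At -5/4: an algebraic (square-root) branch point.


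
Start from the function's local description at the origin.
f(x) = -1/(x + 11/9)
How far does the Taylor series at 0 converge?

Denominator factor (x + 11/9): pole of order 1 at -11/9, modulus 11/9.
The radius of convergence is the smallest modulus among the singular points: 11/9.

The radius of convergence is 11/9.


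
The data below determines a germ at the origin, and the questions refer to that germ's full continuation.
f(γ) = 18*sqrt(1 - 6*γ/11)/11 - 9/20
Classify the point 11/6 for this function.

The term (18/11)*sqrt(1 - γ/(11/6)) has argument 1 - 11/6/(11/6) = 0 at 11/6: a square-root (algebraic, two-sheeted) branch point; the remaining terms are analytic or single-valued there.

The point is an algebraic (square-root) branch point.


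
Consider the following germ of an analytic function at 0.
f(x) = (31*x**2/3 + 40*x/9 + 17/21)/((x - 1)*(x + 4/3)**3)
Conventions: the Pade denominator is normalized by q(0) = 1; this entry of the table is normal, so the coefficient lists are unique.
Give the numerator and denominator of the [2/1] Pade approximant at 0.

The Pade approximant has numerator coefficients [-153/448, -5046213/2934400, -18277173/4695040]; denominator coefficients [1, 10417/13100].

Taylor coefficients needed (expand at 0): a_0 = -153/448, a_1 = -2595/1792, a_2 = -9825/3584, a_3 = 31251/14336.
Write the denominator as Q(x) = 1 + q1*x. Requiring Q*f - P = O(x^4) with deg P <= 2 kills the coefficients of x^3..x^3 in Q*f:
  x^3: a_3 + q1*a_2 = 0, i.e. 31251/14336 + (-9825/3584)*q1 = 0.
Solving this linear system: q1 = 10417/13100.
The numerator is Q*f truncated at degree 2: P0 = a_0 = -153/448; P1 = a_1 + q1*a_0 = -5046213/2934400; P2 = a_2 + q1*a_1 = -18277173/4695040.


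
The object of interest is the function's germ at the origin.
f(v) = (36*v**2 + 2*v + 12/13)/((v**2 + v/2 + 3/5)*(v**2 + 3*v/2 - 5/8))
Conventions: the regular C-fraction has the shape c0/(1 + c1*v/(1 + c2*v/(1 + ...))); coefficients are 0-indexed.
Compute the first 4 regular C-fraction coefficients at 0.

Taylor coefficients (expand at 0): a_0 = -32/13, a_1 = -1792/195, a_2 = -336832/2925, a_3 = -9271072/43875.
c0 = a_0 = -32/13. Peel one level at a time: if S = 1 + c*v/S' with S'(0) = 1, then c is the v-coefficient of S and S' = c*v/(S - 1).
S_1 = c0/f = 1 + (-56/15)*v + (-1478/45)*v^2 + ...; c1 = -56/15.
S_2 = c1*v/(S_1 - 1) = 1 + (-739/84)*v + (315241/2352)*v^2 + ...; c2 = -739/84.
S_3 = c2*v/(S_2 - 1) = 1 + (315241/20692)*v + ...; c3 = 315241/20692.

The regular C-fraction coefficients are [-32/13, -56/15, -739/84, 315241/20692].


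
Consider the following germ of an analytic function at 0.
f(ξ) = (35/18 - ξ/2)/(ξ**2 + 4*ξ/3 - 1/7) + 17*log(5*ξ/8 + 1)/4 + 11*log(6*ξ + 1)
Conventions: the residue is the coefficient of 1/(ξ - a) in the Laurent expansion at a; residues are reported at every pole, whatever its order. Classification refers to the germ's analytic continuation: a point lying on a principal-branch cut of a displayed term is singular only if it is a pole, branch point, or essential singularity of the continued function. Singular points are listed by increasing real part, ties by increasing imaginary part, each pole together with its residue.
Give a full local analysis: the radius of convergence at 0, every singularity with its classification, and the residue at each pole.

Radius of convergence at 0: -2/3 + (1/21)*sqrt(259).
At -8/5: a logarithmic branch point.
At -2/3 - (1/21)*sqrt(259): a pole of order 1; residue -1/4 - (41/444)*sqrt(259).
At -1/6: a logarithmic branch point.
At -2/3 + (1/21)*sqrt(259): a pole of order 1; residue -1/4 + (41/444)*sqrt(259).

Denominator factor (ξ**2 + 4*ξ/3 - 1/7): discriminant 148/63, real irrational roots -2/3 + (1/21)*sqrt(259) and -2/3 - (1/21)*sqrt(259); poles of order 1, moduli -2/3 + (1/21)*sqrt(259) and 2/3 + (1/21)*sqrt(259).
Branch term (17/4)*log(1 - ξ/(-8/5)): its argument vanishes at ξ = -8/5, a logarithmic branch point, modulus 8/5.
Branch term (11)*log(1 - ξ/(-1/6)): its argument vanishes at ξ = -1/6, a logarithmic branch point, modulus 1/6.
The radius of convergence is the smallest modulus among the singular points: -2/3 + (1/21)*sqrt(259).
The branch terms are analytic at -2/3 - (1/21)*sqrt(259) and contribute nothing to the residue; only the rational part matters.
The factor ξ**2 + 4*ξ/3 - 1/7 splits as (ξ - a)(ξ - a') with a = -2/3 - (1/21)*sqrt(259), a' = -2/3 + (1/21)*sqrt(259). At the order-1 pole a set g(ξ) = (ξ - a)*(rational part) = [35/18 - ξ/2] / (ξ - a').
Simple pole: residue = g(a) at a = -2/3 - (1/21)*sqrt(259), which is -1/4 - (41/444)*sqrt(259).
The branch terms are analytic at -2/3 + (1/21)*sqrt(259) and contribute nothing to the residue; only the rational part matters.
The factor ξ**2 + 4*ξ/3 - 1/7 splits as (ξ - a)(ξ - a') with a = -2/3 + (1/21)*sqrt(259), a' = -2/3 - (1/21)*sqrt(259). At the order-1 pole a set g(ξ) = (ξ - a)*(rational part) = [35/18 - ξ/2] / (ξ - a').
Simple pole: residue = g(a) at a = -2/3 + (1/21)*sqrt(259), which is -1/4 + (41/444)*sqrt(259).
List the singular points by increasing real part (a conjugate pair: the negative imaginary part first).
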